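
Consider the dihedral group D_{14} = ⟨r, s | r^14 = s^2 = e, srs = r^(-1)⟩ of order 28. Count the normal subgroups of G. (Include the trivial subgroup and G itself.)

7

G has 28 subgroups. Checking conjugation-invariance by order — order 1: 1/1 normal; order 2: 1/15 normal; order 4: 0/7 normal; order 7: 1/1 normal; order 14: 3/3 normal; order 28: 1/1 normal.
Total normal subgroups: 7.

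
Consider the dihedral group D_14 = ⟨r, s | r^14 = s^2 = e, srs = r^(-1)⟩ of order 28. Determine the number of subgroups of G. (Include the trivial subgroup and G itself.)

|G| = 28, so by Lagrange every subgroup order divides 28. Divisors: 1, 2, 4, 7, 14, 28.
Subgroups by order — order 1: 1; order 2: 15; order 4: 7; order 7: 1; order 14: 3; order 28: 1.
Total: 1 + 15 + 7 + 1 + 3 + 1 = 28.

28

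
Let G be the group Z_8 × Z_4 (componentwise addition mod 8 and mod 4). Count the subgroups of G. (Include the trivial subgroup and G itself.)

22

|G| = 32, so by Lagrange every subgroup order divides 32. Divisors: 1, 2, 4, 8, 16, 32.
Subgroups by order — order 1: 1; order 2: 3; order 4: 7; order 8: 7; order 16: 3; order 32: 1.
Total: 1 + 3 + 7 + 7 + 3 + 1 = 22.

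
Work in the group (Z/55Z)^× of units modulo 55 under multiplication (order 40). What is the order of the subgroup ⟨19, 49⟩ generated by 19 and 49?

20

|⟨19⟩| = 10 and |⟨49⟩| = 10, so |H| is a multiple of lcm(10, 10) = 10 and divides |G| = 40.
Closing under the operation: H = {1, 4, 6, 9, 14, 16, 19, 21, 24, 26, 29, 31, 34, 36, 39, 41, 46, 49, 51, 54}, so |H| = 20.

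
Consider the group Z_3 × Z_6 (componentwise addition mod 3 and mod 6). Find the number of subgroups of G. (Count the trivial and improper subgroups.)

|G| = 18, so by Lagrange every subgroup order divides 18. Divisors: 1, 2, 3, 6, 9, 18.
Subgroups by order — order 1: 1; order 2: 1; order 3: 4; order 6: 4; order 9: 1; order 18: 1.
Total: 1 + 1 + 4 + 4 + 1 + 1 = 12.

12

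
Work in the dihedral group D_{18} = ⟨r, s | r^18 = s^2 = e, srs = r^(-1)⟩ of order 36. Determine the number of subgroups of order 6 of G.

|G| = 36 and 6 | 36, so subgroups of order 6 are possible by Lagrange.
The subgroups of order 6 are: {e, r^6, r^12, r^4s, r^10s, r^16s}; {e, r^6, r^12, r^5s, r^11s, r^17s}; {e, r^6, r^12, s, r^6s, r^12s}; {e, r^6, r^12, rs, r^7s, r^13s}; … (7 in all).
So G has 7 subgroups of order 6.

7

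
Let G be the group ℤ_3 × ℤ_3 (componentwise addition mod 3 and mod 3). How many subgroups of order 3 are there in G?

|G| = 9 and 3 | 9, so subgroups of order 3 are possible by Lagrange.
The subgroups of order 3 are: {(0,0), (0,1), (0,2)}; {(0,0), (1,0), (2,0)}; {(0,0), (1,1), (2,2)}; {(0,0), (1,2), (2,1)}.
So G has 4 subgroups of order 3.

4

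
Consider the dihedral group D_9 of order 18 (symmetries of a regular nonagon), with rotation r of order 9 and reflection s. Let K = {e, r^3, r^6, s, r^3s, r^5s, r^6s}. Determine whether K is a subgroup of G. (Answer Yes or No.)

No

|K| = 7 does not divide |G| = 18, so by Lagrange K is not a subgroup.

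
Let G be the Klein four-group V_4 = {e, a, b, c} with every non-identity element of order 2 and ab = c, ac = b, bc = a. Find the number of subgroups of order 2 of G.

3

|G| = 4 and 2 | 4, so subgroups of order 2 are possible by Lagrange.
The subgroups of order 2 are: {e, a}; {e, b}; {e, c}.
So G has 3 subgroups of order 2.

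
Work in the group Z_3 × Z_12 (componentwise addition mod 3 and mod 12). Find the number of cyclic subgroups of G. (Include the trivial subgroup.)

Group the elements of G by the cyclic subgroup they generate; each cyclic subgroup of order d accounts for φ(d) elements.
Cyclic subgroups by order — order 1: 1; order 2: 1; order 3: 4; order 4: 1; order 6: 4; order 12: 4.
Total: 15.

15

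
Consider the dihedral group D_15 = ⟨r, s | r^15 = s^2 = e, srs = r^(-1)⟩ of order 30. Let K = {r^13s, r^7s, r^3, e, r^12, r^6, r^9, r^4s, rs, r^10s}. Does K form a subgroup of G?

Yes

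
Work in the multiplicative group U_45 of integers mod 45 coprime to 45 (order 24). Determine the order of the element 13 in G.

12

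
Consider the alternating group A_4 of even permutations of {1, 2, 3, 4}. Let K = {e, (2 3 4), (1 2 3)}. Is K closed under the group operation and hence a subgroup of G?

(1 2 3) ∈ K but its inverse (1 3 2) ∉ K, so K is not a subgroup.

No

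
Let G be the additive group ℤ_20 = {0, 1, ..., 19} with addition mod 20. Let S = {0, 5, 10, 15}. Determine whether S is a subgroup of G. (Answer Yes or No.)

Yes

|S| = 4 divides |G| = 20, consistent with Lagrange.
S contains the identity, every element's inverse is in S, and S is closed under +: it is a subgroup.
In fact S = ⟨5⟩.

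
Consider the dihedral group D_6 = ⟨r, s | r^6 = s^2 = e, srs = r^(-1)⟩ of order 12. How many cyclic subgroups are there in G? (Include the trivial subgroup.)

Each element a generates a cyclic subgroup ⟨a⟩; distinct elements may generate the same one (a cyclic group of order d has φ(d) generators).
Cyclic subgroups by order — order 1: 1; order 2: 7; order 3: 1; order 6: 1.
Total: 10.

10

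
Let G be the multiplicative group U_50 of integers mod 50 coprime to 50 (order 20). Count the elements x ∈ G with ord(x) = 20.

8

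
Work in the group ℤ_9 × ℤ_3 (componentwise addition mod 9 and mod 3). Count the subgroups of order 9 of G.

|G| = 27 and 9 | 27, so subgroups of order 9 are possible by Lagrange.
The subgroups of order 9 are: {(0,0), (0,1), (0,2), (3,0), (3,1), (3,2), (6,0), (6,1), (6,2)}; {(0,0), (1,0), (2,0), (3,0), (4,0), (5,0), (6,0), (7,0), (8,0)}; {(0,0), (1,1), (2,2), (3,0), (4,1), (5,2), (6,0), (7,1), (8,2)}; {(0,0), (1,2), (2,1), (3,0), (4,2), (5,1), (6,0), (7,2), (8,1)}.
So G has 4 subgroups of order 9.

4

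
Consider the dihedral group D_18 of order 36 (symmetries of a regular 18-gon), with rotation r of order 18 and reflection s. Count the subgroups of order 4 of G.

9

|G| = 36 and 4 | 36, so subgroups of order 4 are possible by Lagrange.
The subgroups of order 4 are: {e, r^9, rs, r^10s}; {e, r^9, r^2s, r^11s}; {e, r^9, r^3s, r^12s}; {e, r^9, r^4s, r^13s}; … (9 in all).
So G has 9 subgroups of order 4.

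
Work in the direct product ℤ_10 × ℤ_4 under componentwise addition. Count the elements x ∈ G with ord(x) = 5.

4

An element (a,b) has order lcm(ord(a), ord(b)); count pairs with lcm equal to 5.
Enumerating gives 4 such elements.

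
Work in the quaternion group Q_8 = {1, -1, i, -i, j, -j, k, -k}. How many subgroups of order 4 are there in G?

|G| = 8 and 4 | 8, so subgroups of order 4 are possible by Lagrange.
The subgroups of order 4 are: {1, -1, i, -i}; {1, -1, j, -j}; {1, -1, k, -k}.
So G has 3 subgroups of order 4.

3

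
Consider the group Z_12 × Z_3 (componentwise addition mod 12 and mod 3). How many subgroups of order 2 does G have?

1

|G| = 36 and 2 | 36, so subgroups of order 2 are possible by Lagrange.
The subgroups of order 2 are: {(0,0), (6,0)}.
So G has 1 subgroup of order 2.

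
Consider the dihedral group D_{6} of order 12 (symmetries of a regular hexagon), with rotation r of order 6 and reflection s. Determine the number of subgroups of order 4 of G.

|G| = 12 and 4 | 12, so subgroups of order 4 are possible by Lagrange.
The subgroups of order 4 are: {e, r^3, r^2s, r^5s}; {e, r^3, s, r^3s}; {e, r^3, rs, r^4s}.
So G has 3 subgroups of order 4.

3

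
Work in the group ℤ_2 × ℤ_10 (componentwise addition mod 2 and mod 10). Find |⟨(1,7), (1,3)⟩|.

|⟨(1,7)⟩| = 10 and |⟨(1,3)⟩| = 10, so |H| is a multiple of lcm(10, 10) = 10 and divides |G| = 20.
Closing under the operation: H = {(0,0), (0,2), (0,4), (0,6), (0,8), (1,1), (1,3), (1,5), (1,7), (1,9)}, so |H| = 10.

10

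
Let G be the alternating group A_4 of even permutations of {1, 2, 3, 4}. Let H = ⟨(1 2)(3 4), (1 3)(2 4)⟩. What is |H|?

|⟨(1 2)(3 4)⟩| = 2 and |⟨(1 3)(2 4)⟩| = 2, so |H| is a multiple of lcm(2, 2) = 2 and divides |G| = 12.
Closing under the operation: H = {e, (1 2)(3 4), (1 3)(2 4), (1 4)(2 3)}, so |H| = 4.

4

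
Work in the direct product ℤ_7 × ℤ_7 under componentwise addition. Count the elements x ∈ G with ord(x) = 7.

An element (a,b) has order lcm(ord(a), ord(b)); count pairs with lcm equal to 7.
Enumerating gives 48 such elements.

48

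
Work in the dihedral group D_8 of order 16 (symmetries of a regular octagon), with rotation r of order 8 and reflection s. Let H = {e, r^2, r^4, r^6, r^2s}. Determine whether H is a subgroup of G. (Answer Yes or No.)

|H| = 5 does not divide |G| = 16, so by Lagrange H is not a subgroup.

No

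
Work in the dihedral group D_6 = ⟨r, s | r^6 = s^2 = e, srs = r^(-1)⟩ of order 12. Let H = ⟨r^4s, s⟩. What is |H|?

|⟨r^4s⟩| = 2 and |⟨s⟩| = 2, so |H| is a multiple of lcm(2, 2) = 2 and divides |G| = 12.
Closing under the operation: H = {e, r^2, r^4, s, r^2s, r^4s}, so |H| = 6.

6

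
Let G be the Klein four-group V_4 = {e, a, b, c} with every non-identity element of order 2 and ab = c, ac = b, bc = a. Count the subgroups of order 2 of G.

|G| = 4 and 2 | 4, so subgroups of order 2 are possible by Lagrange.
The subgroups of order 2 are: {e, a}; {e, b}; {e, c}.
So G has 3 subgroups of order 2.

3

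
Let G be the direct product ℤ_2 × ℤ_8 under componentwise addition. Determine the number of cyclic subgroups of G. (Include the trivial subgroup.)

8

Each element a generates a cyclic subgroup ⟨a⟩; distinct elements may generate the same one (a cyclic group of order d has φ(d) generators).
Cyclic subgroups by order — order 1: 1; order 2: 3; order 4: 2; order 8: 2.
Total: 8.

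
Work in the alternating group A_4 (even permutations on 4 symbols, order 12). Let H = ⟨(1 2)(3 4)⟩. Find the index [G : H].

6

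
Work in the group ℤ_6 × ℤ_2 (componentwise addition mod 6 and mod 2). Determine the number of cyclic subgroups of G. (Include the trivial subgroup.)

8

Group the elements of G by the cyclic subgroup they generate; each cyclic subgroup of order d accounts for φ(d) elements.
Cyclic subgroups by order — order 1: 1; order 2: 3; order 3: 1; order 6: 3.
Total: 8.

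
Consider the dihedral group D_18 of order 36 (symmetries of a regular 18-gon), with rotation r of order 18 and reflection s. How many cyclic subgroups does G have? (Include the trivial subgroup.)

Group the elements of G by the cyclic subgroup they generate; each cyclic subgroup of order d accounts for φ(d) elements.
Cyclic subgroups by order — order 1: 1; order 2: 19; order 3: 1; order 6: 1; order 9: 1; order 18: 1.
Total: 24.

24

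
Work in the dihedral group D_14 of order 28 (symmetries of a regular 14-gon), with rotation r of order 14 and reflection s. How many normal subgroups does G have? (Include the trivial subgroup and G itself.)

G has 28 subgroups. Checking conjugation-invariance by order — order 1: 1/1 normal; order 2: 1/15 normal; order 4: 0/7 normal; order 7: 1/1 normal; order 14: 3/3 normal; order 28: 1/1 normal.
Total normal subgroups: 7.

7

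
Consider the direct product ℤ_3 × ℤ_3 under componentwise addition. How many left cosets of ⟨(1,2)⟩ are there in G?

3

|⟨(1,2)⟩| = 3 and |G| = 9.
By Lagrange, [G : H] = |G|/|H| = 9/3 = 3.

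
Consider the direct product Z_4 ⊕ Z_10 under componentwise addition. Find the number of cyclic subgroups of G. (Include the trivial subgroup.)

Each element a generates a cyclic subgroup ⟨a⟩; distinct elements may generate the same one (a cyclic group of order d has φ(d) generators).
Cyclic subgroups by order — order 1: 1; order 2: 3; order 4: 2; order 5: 1; order 10: 3; order 20: 2.
Total: 12.

12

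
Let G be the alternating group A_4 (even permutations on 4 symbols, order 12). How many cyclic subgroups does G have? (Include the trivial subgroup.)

8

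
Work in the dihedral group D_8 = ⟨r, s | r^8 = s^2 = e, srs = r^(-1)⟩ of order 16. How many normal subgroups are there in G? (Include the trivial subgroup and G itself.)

G has 19 subgroups. Checking conjugation-invariance by order — order 1: 1/1 normal; order 2: 1/9 normal; order 4: 1/5 normal; order 8: 3/3 normal; order 16: 1/1 normal.
Total normal subgroups: 7.

7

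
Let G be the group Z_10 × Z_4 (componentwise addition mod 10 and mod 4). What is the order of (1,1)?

The order of (1,1) in Z_10 × Z_4 is lcm(ord(1) in Z_10, ord(1) in Z_4).
ord(1) = 10 and ord(1) = 4, so |⟨(1,1)⟩| = lcm(10, 4) = 20.

20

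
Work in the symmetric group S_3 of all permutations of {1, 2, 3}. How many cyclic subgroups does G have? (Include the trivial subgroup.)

5

Each element a generates a cyclic subgroup ⟨a⟩; distinct elements may generate the same one (a cyclic group of order d has φ(d) generators).
Cyclic subgroups by order — order 1: 1; order 2: 3; order 3: 1.
Total: 5.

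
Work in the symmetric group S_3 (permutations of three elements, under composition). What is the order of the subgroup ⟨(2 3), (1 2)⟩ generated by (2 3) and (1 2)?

6

|⟨(2 3)⟩| = 2 and |⟨(1 2)⟩| = 2, so |H| is a multiple of lcm(2, 2) = 2 and divides |G| = 6.
Closing {(2 3), (1 2)} under the group operation gives all of G, so |H| = 6.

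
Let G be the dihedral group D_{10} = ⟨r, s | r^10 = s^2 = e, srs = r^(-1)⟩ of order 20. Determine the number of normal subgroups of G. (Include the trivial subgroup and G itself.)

7

G has 22 subgroups. Checking conjugation-invariance by order — order 1: 1/1 normal; order 2: 1/11 normal; order 4: 0/5 normal; order 5: 1/1 normal; order 10: 3/3 normal; order 20: 1/1 normal.
Total normal subgroups: 7.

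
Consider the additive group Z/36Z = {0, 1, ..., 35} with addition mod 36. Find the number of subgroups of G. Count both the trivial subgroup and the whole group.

9

Subgroups of the cyclic group Z/36Z correspond bijectively to divisors of 36.
Divisors of 36: 1, 2, 3, 4, 6, 9, 12, 18, 36.
So Z/36Z has 9 subgroups.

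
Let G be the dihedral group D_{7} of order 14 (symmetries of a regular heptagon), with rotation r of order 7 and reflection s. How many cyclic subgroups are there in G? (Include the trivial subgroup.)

9

A cyclic subgroup of order d is generated by each of its φ(d) elements of order d, so the cyclic subgroups of order d number (#elements of order d)/φ(d).
Cyclic subgroups by order — order 1: 1; order 2: 7; order 7: 1.
Total: 9.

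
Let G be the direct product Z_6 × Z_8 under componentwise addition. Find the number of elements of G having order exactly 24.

16

An element (a,b) has order lcm(ord(a), ord(b)); count pairs with lcm equal to 24.
Enumerating gives 16 such elements.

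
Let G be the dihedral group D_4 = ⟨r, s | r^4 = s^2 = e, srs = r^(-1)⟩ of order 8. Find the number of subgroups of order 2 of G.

5

|G| = 8 and 2 | 8, so subgroups of order 2 are possible by Lagrange.
The subgroups of order 2 are: {e, r^2}; {e, r^2s}; {e, r^3s}; {e, rs}; … (5 in all).
So G has 5 subgroups of order 2.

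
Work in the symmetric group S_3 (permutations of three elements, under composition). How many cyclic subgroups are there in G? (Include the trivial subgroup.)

A cyclic subgroup of order d is generated by each of its φ(d) elements of order d, so the cyclic subgroups of order d number (#elements of order d)/φ(d).
Cyclic subgroups by order — order 1: 1; order 2: 3; order 3: 1.
Total: 5.

5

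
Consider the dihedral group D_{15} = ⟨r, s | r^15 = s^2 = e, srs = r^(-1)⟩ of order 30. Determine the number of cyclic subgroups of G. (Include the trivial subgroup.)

A cyclic subgroup of order d is generated by each of its φ(d) elements of order d, so the cyclic subgroups of order d number (#elements of order d)/φ(d).
Cyclic subgroups by order — order 1: 1; order 2: 15; order 3: 1; order 5: 1; order 15: 1.
Total: 19.

19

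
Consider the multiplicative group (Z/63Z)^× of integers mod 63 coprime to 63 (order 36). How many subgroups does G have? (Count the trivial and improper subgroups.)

30

|G| = 36, so by Lagrange every subgroup order divides 36. Divisors: 1, 2, 3, 4, 6, 9, 12, 18, 36.
Subgroups by order — order 1: 1; order 2: 3; order 3: 4; order 4: 1; order 6: 12; order 9: 1; order 12: 4; order 18: 3; order 36: 1.
Total: 1 + 3 + 4 + 1 + 12 + 1 + 4 + 3 + 1 = 30.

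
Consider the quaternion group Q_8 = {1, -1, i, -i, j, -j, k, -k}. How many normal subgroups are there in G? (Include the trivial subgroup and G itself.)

G has 6 subgroups. Checking conjugation-invariance by order — order 1: 1/1 normal; order 2: 1/1 normal; order 4: 3/3 normal; order 8: 1/1 normal.
Total normal subgroups: 6.

6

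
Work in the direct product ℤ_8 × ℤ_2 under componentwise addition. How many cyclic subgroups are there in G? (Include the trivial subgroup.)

8

Group the elements of G by the cyclic subgroup they generate; each cyclic subgroup of order d accounts for φ(d) elements.
Cyclic subgroups by order — order 1: 1; order 2: 3; order 4: 2; order 8: 2.
Total: 8.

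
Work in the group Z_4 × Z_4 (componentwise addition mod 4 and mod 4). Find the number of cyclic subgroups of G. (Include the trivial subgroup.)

A cyclic subgroup of order d is generated by each of its φ(d) elements of order d, so the cyclic subgroups of order d number (#elements of order d)/φ(d).
Cyclic subgroups by order — order 1: 1; order 2: 3; order 4: 6.
Total: 10.

10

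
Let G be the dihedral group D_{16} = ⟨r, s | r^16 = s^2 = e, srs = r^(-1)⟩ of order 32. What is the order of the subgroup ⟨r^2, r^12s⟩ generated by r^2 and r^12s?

16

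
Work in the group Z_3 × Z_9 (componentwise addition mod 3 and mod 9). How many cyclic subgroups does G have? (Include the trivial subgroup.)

8

Each element a generates a cyclic subgroup ⟨a⟩; distinct elements may generate the same one (a cyclic group of order d has φ(d) generators).
Cyclic subgroups by order — order 1: 1; order 3: 4; order 9: 3.
Total: 8.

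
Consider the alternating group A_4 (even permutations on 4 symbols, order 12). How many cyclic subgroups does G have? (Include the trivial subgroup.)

Group the elements of G by the cyclic subgroup they generate; each cyclic subgroup of order d accounts for φ(d) elements.
Cyclic subgroups by order — order 1: 1; order 2: 3; order 3: 4.
Total: 8.

8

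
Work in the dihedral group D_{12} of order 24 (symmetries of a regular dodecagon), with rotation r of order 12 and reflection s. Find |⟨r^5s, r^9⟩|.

|⟨r^5s⟩| = 2 and |⟨r^9⟩| = 4, so |H| is a multiple of lcm(2, 4) = 4 and divides |G| = 24.
Closing under the operation: H = {e, r^3, r^6, r^9, r^2s, r^5s, r^8s, r^11s}, so |H| = 8.

8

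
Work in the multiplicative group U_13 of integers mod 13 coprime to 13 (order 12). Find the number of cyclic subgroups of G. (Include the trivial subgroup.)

6

Each element a generates a cyclic subgroup ⟨a⟩; distinct elements may generate the same one (a cyclic group of order d has φ(d) generators).
Cyclic subgroups by order — order 1: 1; order 2: 1; order 3: 1; order 4: 1; order 6: 1; order 12: 1.
Total: 6.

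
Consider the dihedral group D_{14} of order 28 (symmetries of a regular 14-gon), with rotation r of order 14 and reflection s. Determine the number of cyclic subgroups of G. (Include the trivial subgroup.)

18

A cyclic subgroup of order d is generated by each of its φ(d) elements of order d, so the cyclic subgroups of order d number (#elements of order d)/φ(d).
Cyclic subgroups by order — order 1: 1; order 2: 15; order 7: 1; order 14: 1.
Total: 18.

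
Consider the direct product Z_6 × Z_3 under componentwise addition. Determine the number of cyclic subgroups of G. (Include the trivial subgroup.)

10

Each element a generates a cyclic subgroup ⟨a⟩; distinct elements may generate the same one (a cyclic group of order d has φ(d) generators).
Cyclic subgroups by order — order 1: 1; order 2: 1; order 3: 4; order 6: 4.
Total: 10.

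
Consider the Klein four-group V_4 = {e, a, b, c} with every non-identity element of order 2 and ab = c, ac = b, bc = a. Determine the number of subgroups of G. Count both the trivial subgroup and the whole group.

|G| = 4, so by Lagrange every subgroup order divides 4. Divisors: 1, 2, 4.
Subgroups by order — order 1: 1; order 2: 3; order 4: 1.
Total: 1 + 3 + 1 = 5.

5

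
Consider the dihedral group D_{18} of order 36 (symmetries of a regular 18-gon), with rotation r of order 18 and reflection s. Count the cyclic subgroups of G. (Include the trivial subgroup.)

Group the elements of G by the cyclic subgroup they generate; each cyclic subgroup of order d accounts for φ(d) elements.
Cyclic subgroups by order — order 1: 1; order 2: 19; order 3: 1; order 6: 1; order 9: 1; order 18: 1.
Total: 24.

24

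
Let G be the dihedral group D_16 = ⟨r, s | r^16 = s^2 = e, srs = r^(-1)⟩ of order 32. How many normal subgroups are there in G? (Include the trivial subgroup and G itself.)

8

G has 36 subgroups. Checking conjugation-invariance by order — order 1: 1/1 normal; order 2: 1/17 normal; order 4: 1/9 normal; order 8: 1/5 normal; order 16: 3/3 normal; order 32: 1/1 normal.
Total normal subgroups: 8.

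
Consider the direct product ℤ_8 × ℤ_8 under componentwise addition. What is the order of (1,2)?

The order of (1,2) in Z_8 × Z_8 is lcm(ord(1) in Z_8, ord(2) in Z_8).
ord(1) = 8 and ord(2) = 4, so |⟨(1,2)⟩| = lcm(8, 4) = 8.

8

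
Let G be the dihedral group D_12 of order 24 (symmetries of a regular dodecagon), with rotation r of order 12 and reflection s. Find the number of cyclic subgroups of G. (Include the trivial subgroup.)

18

A cyclic subgroup of order d is generated by each of its φ(d) elements of order d, so the cyclic subgroups of order d number (#elements of order d)/φ(d).
Cyclic subgroups by order — order 1: 1; order 2: 13; order 3: 1; order 4: 1; order 6: 1; order 12: 1.
Total: 18.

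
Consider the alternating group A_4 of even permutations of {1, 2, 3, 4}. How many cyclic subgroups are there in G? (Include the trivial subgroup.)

Group the elements of G by the cyclic subgroup they generate; each cyclic subgroup of order d accounts for φ(d) elements.
Cyclic subgroups by order — order 1: 1; order 2: 3; order 3: 4.
Total: 8.

8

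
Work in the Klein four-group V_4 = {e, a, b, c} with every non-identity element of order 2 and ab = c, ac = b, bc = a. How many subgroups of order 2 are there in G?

3

|G| = 4 and 2 | 4, so subgroups of order 2 are possible by Lagrange.
The subgroups of order 2 are: {e, a}; {e, b}; {e, c}.
So G has 3 subgroups of order 2.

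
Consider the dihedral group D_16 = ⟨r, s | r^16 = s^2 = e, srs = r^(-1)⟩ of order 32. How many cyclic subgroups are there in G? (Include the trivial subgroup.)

21

Each element a generates a cyclic subgroup ⟨a⟩; distinct elements may generate the same one (a cyclic group of order d has φ(d) generators).
Cyclic subgroups by order — order 1: 1; order 2: 17; order 4: 1; order 8: 1; order 16: 1.
Total: 21.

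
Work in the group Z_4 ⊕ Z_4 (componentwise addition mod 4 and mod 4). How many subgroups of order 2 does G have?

|G| = 16 and 2 | 16, so subgroups of order 2 are possible by Lagrange.
The subgroups of order 2 are: {(0,0), (0,2)}; {(0,0), (2,0)}; {(0,0), (2,2)}.
So G has 3 subgroups of order 2.

3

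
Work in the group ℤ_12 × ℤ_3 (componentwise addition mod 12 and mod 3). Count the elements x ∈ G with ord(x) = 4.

An element (a,b) has order lcm(ord(a), ord(b)); count pairs with lcm equal to 4.
Enumerating gives 2 such elements.

2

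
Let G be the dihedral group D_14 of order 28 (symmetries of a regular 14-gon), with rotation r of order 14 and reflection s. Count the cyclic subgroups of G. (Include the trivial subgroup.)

Group the elements of G by the cyclic subgroup they generate; each cyclic subgroup of order d accounts for φ(d) elements.
Cyclic subgroups by order — order 1: 1; order 2: 15; order 7: 1; order 14: 1.
Total: 18.

18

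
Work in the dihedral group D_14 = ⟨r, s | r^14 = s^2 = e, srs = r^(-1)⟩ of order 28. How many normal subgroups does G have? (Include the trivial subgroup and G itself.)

7

G has 28 subgroups. Checking conjugation-invariance by order — order 1: 1/1 normal; order 2: 1/15 normal; order 4: 0/7 normal; order 7: 1/1 normal; order 14: 3/3 normal; order 28: 1/1 normal.
Total normal subgroups: 7.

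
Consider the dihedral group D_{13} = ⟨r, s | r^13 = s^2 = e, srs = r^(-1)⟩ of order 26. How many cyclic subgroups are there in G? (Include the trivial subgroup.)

Group the elements of G by the cyclic subgroup they generate; each cyclic subgroup of order d accounts for φ(d) elements.
Cyclic subgroups by order — order 1: 1; order 2: 13; order 13: 1.
Total: 15.

15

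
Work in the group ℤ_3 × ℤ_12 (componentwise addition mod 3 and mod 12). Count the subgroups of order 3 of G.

|G| = 36 and 3 | 36, so subgroups of order 3 are possible by Lagrange.
The subgroups of order 3 are: {(0,0), (0,4), (0,8)}; {(0,0), (1,0), (2,0)}; {(0,0), (1,4), (2,8)}; {(0,0), (1,8), (2,4)}.
So G has 4 subgroups of order 3.

4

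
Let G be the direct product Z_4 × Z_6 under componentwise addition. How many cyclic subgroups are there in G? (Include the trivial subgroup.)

12

A cyclic subgroup of order d is generated by each of its φ(d) elements of order d, so the cyclic subgroups of order d number (#elements of order d)/φ(d).
Cyclic subgroups by order — order 1: 1; order 2: 3; order 3: 1; order 4: 2; order 6: 3; order 12: 2.
Total: 12.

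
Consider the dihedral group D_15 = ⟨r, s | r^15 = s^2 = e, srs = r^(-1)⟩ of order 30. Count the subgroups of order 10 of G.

3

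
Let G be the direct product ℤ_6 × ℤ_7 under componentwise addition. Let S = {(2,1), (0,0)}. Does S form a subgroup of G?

(2,1) ∈ S but its inverse (4,6) ∉ S, so S is not a subgroup.

No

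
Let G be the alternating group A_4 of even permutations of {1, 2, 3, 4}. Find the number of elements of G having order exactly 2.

The elements of order 2 are: (1 2)(3 4), (1 3)(2 4), (1 4)(2 3).
That's 3.

3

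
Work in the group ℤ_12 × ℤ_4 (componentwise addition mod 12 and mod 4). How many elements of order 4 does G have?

12

An element (a,b) has order lcm(ord(a), ord(b)); count pairs with lcm equal to 4.
Enumerating gives 12 such elements.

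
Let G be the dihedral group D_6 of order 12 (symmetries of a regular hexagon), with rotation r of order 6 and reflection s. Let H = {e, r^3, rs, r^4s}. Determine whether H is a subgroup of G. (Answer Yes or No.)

|H| = 4 divides |G| = 12, consistent with Lagrange.
H contains the identity, every element's inverse is in H, and H is closed under ·: it is a subgroup.

Yes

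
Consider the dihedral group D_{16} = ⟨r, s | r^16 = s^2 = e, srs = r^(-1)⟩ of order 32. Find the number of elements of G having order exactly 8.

The elements of order 8 are: r^2, r^6, r^10, r^14.
That's 4.

4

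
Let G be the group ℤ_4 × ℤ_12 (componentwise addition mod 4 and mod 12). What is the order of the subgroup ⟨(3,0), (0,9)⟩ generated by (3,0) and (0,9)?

|⟨(3,0)⟩| = 4 and |⟨(0,9)⟩| = 4, so |H| is a multiple of lcm(4, 4) = 4 and divides |G| = 48.
Closing under the operation: H = {(0,0), (0,3), (0,6), (0,9), (1,0), (1,3), (1,6), (1,9), (2,0), (2,3), (2,6), (2,9), (3,0), (3,3), (3,6), (3,9)}, so |H| = 16.

16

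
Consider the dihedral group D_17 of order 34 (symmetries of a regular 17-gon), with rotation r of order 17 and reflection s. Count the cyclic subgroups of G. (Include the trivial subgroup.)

Each element a generates a cyclic subgroup ⟨a⟩; distinct elements may generate the same one (a cyclic group of order d has φ(d) generators).
Cyclic subgroups by order — order 1: 1; order 2: 17; order 17: 1.
Total: 19.

19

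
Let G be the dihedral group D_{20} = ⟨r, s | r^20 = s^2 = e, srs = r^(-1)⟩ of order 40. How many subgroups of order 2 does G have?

|G| = 40 and 2 | 40, so subgroups of order 2 are possible by Lagrange.
The subgroups of order 2 are: {e, r^10}; {e, r^10s}; {e, r^11s}; {e, r^12s}; … (21 in all).
So G has 21 subgroups of order 2.

21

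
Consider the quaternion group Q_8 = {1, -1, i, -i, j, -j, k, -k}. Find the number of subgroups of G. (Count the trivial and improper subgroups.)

|G| = 8, so by Lagrange every subgroup order divides 8. Divisors: 1, 2, 4, 8.
Subgroups by order — order 1: 1; order 2: 1; order 4: 3; order 8: 1.
Total: 1 + 1 + 3 + 1 = 6.

6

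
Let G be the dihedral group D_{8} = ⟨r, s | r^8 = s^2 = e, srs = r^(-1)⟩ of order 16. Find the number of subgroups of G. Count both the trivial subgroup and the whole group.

19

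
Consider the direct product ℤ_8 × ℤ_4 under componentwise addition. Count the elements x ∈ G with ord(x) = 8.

16

An element (a,b) has order lcm(ord(a), ord(b)); count pairs with lcm equal to 8.
Enumerating gives 16 such elements.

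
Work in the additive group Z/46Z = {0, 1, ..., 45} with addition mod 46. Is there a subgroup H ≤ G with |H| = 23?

Yes

23 | 46. A subgroup of order 23 is {0, 2, 4, 6, 8, 10, 12, 14, 16, 18, 20, 22, 24, 26, 28, 30, 32, 34, 36, 38, 40, 42, 44}.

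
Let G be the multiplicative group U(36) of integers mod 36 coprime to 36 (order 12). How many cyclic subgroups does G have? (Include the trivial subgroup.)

8

Each element a generates a cyclic subgroup ⟨a⟩; distinct elements may generate the same one (a cyclic group of order d has φ(d) generators).
Cyclic subgroups by order — order 1: 1; order 2: 3; order 3: 1; order 6: 3.
Total: 8.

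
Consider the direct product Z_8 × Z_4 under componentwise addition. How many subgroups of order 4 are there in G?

|G| = 32 and 4 | 32, so subgroups of order 4 are possible by Lagrange.
The subgroups of order 4 are: {(0,0), (0,1), (0,2), (0,3)}; {(0,0), (0,2), (4,0), (4,2)}; {(0,0), (0,2), (4,1), (4,3)}; {(0,0), (2,0), (4,0), (6,0)}; … (7 in all).
So G has 7 subgroups of order 4.

7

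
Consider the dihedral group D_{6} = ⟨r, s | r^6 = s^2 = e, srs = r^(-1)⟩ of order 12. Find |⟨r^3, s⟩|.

4

|⟨r^3⟩| = 2 and |⟨s⟩| = 2, so |H| is a multiple of lcm(2, 2) = 2 and divides |G| = 12.
Closing under the operation: H = {e, r^3, s, r^3s}, so |H| = 4.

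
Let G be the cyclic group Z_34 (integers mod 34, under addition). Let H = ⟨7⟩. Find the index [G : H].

|⟨7⟩| = 34 and |G| = 34.
By Lagrange, [G : H] = |G|/|H| = 34/34 = 1.

1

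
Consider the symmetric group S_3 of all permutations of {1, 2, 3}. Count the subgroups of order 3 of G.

1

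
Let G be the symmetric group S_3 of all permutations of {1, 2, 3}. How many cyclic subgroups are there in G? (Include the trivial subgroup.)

A cyclic subgroup of order d is generated by each of its φ(d) elements of order d, so the cyclic subgroups of order d number (#elements of order d)/φ(d).
Cyclic subgroups by order — order 1: 1; order 2: 3; order 3: 1.
Total: 5.

5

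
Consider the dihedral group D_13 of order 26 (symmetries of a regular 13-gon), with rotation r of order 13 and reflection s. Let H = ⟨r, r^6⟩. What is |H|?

|⟨r⟩| = 13 and |⟨r^6⟩| = 13, so |H| is a multiple of lcm(13, 13) = 13 and divides |G| = 26.
Closing under the operation: H = {e, r, r^2, r^3, r^4, r^5, r^6, r^7, r^8, r^9, r^10, r^11, r^12}, so |H| = 13.

13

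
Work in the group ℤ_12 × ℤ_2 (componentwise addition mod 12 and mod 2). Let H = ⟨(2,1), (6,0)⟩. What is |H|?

12

|⟨(2,1)⟩| = 6 and |⟨(6,0)⟩| = 2, so |H| is a multiple of lcm(6, 2) = 6 and divides |G| = 24.
Closing under the operation: H = {(0,0), (0,1), (2,0), (2,1), (4,0), (4,1), (6,0), (6,1), (8,0), (8,1), (10,0), (10,1)}, so |H| = 12.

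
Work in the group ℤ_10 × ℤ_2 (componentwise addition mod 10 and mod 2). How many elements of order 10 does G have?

An element (a,b) has order lcm(ord(a), ord(b)); count pairs with lcm equal to 10.
Enumerating gives 12 such elements.

12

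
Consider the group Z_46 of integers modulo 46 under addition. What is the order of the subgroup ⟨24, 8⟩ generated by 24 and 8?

|⟨24⟩| = 23 and |⟨8⟩| = 23, so |H| is a multiple of lcm(23, 23) = 23 and divides |G| = 46.
Closing under the operation: H = {0, 2, 4, 6, 8, 10, 12, 14, 16, 18, 20, 22, 24, 26, 28, 30, 32, 34, 36, 38, 40, 42, 44}, so |H| = 23.

23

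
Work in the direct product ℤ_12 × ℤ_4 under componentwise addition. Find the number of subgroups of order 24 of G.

|G| = 48 and 24 | 48, so subgroups of order 24 are possible by Lagrange.
The subgroups of order 24 are: {(0,0), (0,1), (0,2), (0,3), (2,0), (2,1), (2,2), (2,3), (4,0), (4,1), (4,2), (4,3), (6,0), (6,1), (6,2), (6,3), (8,0), (8,1), (8,2), (8,3), (10,0), (10,1), (10,2), (10,3)}; {(0,0), (0,2), (1,0), (1,2), (2,0), (2,2), (3,0), (3,2), (4,0), (4,2), (5,0), (5,2), (6,0), (6,2), (7,0), (7,2), (8,0), (8,2), (9,0), (9,2), (10,0), (10,2), (11,0), (11,2)}; {(0,0), (0,2), (1,1), (1,3), (2,0), (2,2), (3,1), (3,3), (4,0), (4,2), (5,1), (5,3), (6,0), (6,2), (7,1), (7,3), (8,0), (8,2), (9,1), (9,3), (10,0), (10,2), (11,1), (11,3)}.
So G has 3 subgroups of order 24.

3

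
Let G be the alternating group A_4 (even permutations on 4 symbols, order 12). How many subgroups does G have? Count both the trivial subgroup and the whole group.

|G| = 12, so by Lagrange every subgroup order divides 12. Divisors: 1, 2, 3, 4, 6, 12.
Subgroups by order — order 1: 1; order 2: 3; order 3: 4; order 4: 1; order 6: 0; order 12: 1.
Total: 1 + 3 + 4 + 1 + 0 + 1 = 10.

10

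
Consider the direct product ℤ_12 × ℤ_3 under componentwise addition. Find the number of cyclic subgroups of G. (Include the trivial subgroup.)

Group the elements of G by the cyclic subgroup they generate; each cyclic subgroup of order d accounts for φ(d) elements.
Cyclic subgroups by order — order 1: 1; order 2: 1; order 3: 4; order 4: 1; order 6: 4; order 12: 4.
Total: 15.

15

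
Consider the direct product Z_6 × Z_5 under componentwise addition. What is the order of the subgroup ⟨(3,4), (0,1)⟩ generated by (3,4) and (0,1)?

|⟨(3,4)⟩| = 10 and |⟨(0,1)⟩| = 5, so |H| is a multiple of lcm(10, 5) = 10 and divides |G| = 30.
Closing under the operation: H = {(0,0), (0,1), (0,2), (0,3), (0,4), (3,0), (3,1), (3,2), (3,3), (3,4)}, so |H| = 10.

10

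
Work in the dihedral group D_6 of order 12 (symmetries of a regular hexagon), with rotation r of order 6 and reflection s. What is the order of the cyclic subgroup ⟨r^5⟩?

Computing powers of r^5: the smallest k with (r^5)^k = e is k = 6.

6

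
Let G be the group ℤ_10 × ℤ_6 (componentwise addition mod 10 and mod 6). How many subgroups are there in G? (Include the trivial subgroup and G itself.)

20

|G| = 60, so by Lagrange every subgroup order divides 60. Divisors: 1, 2, 3, 4, 5, 6, 10, 12, 15, 20, 30, 60.
Subgroups by order — order 1: 1; order 2: 3; order 3: 1; order 4: 1; order 5: 1; order 6: 3; order 10: 3; order 12: 1; order 15: 1; order 20: 1; order 30: 3; order 60: 1.
Total: 1 + 3 + 1 + 1 + 1 + 3 + 3 + 1 + 1 + 1 + 3 + 1 = 20.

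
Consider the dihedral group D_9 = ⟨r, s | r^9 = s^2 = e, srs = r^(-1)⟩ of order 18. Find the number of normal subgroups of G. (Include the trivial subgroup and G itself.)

4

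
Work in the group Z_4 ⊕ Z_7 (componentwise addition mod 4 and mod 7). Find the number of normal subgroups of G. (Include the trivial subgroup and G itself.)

G is abelian, so every subgroup is normal.
G has 6 subgroups in total, hence 6 normal subgroups.

6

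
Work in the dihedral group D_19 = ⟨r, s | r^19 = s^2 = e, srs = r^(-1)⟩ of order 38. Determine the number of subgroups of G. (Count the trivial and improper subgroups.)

22

|G| = 38, so by Lagrange every subgroup order divides 38. Divisors: 1, 2, 19, 38.
Subgroups by order — order 1: 1; order 2: 19; order 19: 1; order 38: 1.
Total: 1 + 19 + 1 + 1 = 22.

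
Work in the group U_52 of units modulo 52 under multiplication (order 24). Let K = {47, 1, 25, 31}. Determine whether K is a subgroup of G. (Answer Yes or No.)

|K| = 4 divides |G| = 24, consistent with Lagrange.
K contains the identity, every element's inverse is in K, and K is closed under ·: it is a subgroup.
In fact K = ⟨47⟩.

Yes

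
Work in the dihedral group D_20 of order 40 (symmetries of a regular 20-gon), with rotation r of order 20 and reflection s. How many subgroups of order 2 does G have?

|G| = 40 and 2 | 40, so subgroups of order 2 are possible by Lagrange.
The subgroups of order 2 are: {e, r^10}; {e, r^10s}; {e, r^11s}; {e, r^12s}; … (21 in all).
So G has 21 subgroups of order 2.

21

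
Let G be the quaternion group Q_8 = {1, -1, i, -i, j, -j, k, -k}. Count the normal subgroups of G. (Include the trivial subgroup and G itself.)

G has 6 subgroups. Checking conjugation-invariance by order — order 1: 1/1 normal; order 2: 1/1 normal; order 4: 3/3 normal; order 8: 1/1 normal.
Total normal subgroups: 6.

6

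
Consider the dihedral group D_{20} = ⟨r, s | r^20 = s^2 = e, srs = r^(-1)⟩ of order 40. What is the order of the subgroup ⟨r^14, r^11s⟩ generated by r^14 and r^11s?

20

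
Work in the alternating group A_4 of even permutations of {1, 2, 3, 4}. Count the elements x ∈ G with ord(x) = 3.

The elements of order 3 are: (2 3 4), (2 4 3), (1 2 3), (1 2 4), (1 3 2), (1 3 4), (1 4 2), (1 4 3).
That's 8.

8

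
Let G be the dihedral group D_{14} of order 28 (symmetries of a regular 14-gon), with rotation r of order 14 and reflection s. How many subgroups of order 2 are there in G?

15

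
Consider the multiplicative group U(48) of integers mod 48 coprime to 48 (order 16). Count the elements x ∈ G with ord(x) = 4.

8

The elements of order 4 are: 5, 11, 13, 19, 29, 35, 37, 43.
That's 8.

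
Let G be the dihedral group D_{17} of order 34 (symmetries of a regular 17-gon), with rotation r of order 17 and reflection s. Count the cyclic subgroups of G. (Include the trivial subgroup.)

Each element a generates a cyclic subgroup ⟨a⟩; distinct elements may generate the same one (a cyclic group of order d has φ(d) generators).
Cyclic subgroups by order — order 1: 1; order 2: 17; order 17: 1.
Total: 19.

19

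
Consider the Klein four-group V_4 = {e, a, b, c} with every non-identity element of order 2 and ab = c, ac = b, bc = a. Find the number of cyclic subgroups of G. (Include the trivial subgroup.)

4

A cyclic subgroup of order d is generated by each of its φ(d) elements of order d, so the cyclic subgroups of order d number (#elements of order d)/φ(d).
Cyclic subgroups by order — order 1: 1; order 2: 3.
Total: 4.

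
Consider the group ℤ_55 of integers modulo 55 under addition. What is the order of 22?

5

In ℤ_55, the order of an element a is n/gcd(a, n).
gcd(22, 55) = 11, so |⟨22⟩| = 55/11 = 5.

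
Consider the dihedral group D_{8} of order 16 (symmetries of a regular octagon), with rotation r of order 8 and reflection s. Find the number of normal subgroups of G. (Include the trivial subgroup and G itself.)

7

G has 19 subgroups. Checking conjugation-invariance by order — order 1: 1/1 normal; order 2: 1/9 normal; order 4: 1/5 normal; order 8: 3/3 normal; order 16: 1/1 normal.
Total normal subgroups: 7.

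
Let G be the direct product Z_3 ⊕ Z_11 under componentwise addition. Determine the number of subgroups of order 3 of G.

1

|G| = 33 and 3 | 33, so subgroups of order 3 are possible by Lagrange.
The subgroups of order 3 are: {(0,0), (1,0), (2,0)}.
So G has 1 subgroup of order 3.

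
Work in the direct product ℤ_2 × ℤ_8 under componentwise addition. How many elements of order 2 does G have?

3

An element (a,b) has order lcm(ord(a), ord(b)); count pairs with lcm equal to 2.
Enumerating gives 3 such elements.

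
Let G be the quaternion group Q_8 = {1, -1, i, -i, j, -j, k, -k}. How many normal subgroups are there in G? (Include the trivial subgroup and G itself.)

G has 6 subgroups. Checking conjugation-invariance by order — order 1: 1/1 normal; order 2: 1/1 normal; order 4: 3/3 normal; order 8: 1/1 normal.
Total normal subgroups: 6.

6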